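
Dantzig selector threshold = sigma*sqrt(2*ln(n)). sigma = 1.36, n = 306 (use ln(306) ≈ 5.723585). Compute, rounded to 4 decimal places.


ln(306) ≈ 5.723585.
2*ln(n) ≈ 11.44717.
sqrt(2*ln(n)) ≈ sqrt(11.44717) ≈ 3.383367.
threshold ≈ 1.36*3.383367 = 4.60137912 ≈ 4.6014.

4.6014


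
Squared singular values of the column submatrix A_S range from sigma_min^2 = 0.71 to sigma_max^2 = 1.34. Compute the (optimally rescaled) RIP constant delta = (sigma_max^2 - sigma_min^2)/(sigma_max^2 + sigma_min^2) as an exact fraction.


lambda_max - lambda_min = 1.34 - 0.71 = 0.63.
lambda_max + lambda_min = 1.34 + 0.71 = 2.05.
delta = 0.63/2.05 = 63/205.

63/205


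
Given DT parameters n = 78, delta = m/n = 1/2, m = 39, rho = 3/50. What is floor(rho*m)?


m = 1/2*78 = 39.
rho = 3/50.
rho*m = 3/50*39 = 2.34.
k = floor(2.34) = 2.

2


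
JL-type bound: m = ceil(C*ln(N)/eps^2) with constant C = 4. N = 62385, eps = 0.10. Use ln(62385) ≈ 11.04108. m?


ln(62385) ≈ 11.04108.
eps^2 = 0.10^2 = 0.01.
C*ln(N)/eps^2 ≈ 4*11.04108/0.01 ≈ 4416.432.
m = ceil(4416.432) = 4417.

4417


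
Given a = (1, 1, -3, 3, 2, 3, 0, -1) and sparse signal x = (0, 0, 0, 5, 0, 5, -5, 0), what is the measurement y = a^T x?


Non-zero terms: ['3*5', '3*5', '0*-5']
Products: [15, 15, 0]
y = sum = 30.

30


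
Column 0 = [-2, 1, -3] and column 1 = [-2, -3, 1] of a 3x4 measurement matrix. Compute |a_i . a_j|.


Inner product: -2*-2 + 1*-3 + -3*1
Products: [4, -3, -3]
Sum = -2.
|dot| = 2.

2


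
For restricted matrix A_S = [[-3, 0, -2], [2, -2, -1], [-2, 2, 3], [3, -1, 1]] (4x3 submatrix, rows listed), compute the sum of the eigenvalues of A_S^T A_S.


Sum of eigenvalues of A_S^T A_S = trace(A_S^T A_S) = sum of squared column norms of A_S.
A_S^T A_S diagonal: [26, 9, 15].
trace = 26 + 9 + 15 = 50.

50


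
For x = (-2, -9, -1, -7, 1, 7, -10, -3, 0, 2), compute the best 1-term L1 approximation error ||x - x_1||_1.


Sorted |x_i| descending: [10, 9, 7, 7, 3, 2, 2, 1, 1, 0]
Keep top 1: [10]
Tail entries: [9, 7, 7, 3, 2, 2, 1, 1, 0]
L1 error = sum of tail = 32.

32


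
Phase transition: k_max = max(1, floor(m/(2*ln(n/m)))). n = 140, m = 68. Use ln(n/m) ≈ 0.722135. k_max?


n/m = 140/68 = 35/17.
ln(n/m) ≈ 0.722135.
2*ln(n/m) ≈ 1.44427.
m/(2*ln(n/m)) ≈ 68/1.44427 ≈ 47.0826.
floor = 47.
k_max = max(1, 47) = 47.

47


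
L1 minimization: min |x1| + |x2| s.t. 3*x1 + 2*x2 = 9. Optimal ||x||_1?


Axis intercepts:
  x1 = 3, x2 = 0: L1 = 3
  x1 = 0, x2 = 9/2: L1 = 9/2
x* = (3, 0)
||x*||_1 = 3.

3


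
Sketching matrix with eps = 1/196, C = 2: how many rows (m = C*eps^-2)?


1/eps = 196.
(1/eps)^2 = 38416.
m = 2*38416 = 76832.

76832


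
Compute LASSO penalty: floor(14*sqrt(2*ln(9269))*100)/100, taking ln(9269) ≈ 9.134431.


ln(9269) ≈ 9.134431.
2*ln(n) ≈ 18.268862.
sqrt(2*ln(n)) ≈ sqrt(18.268862) ≈ 4.274209.
lambda ≈ 14*4.274209 = 59.838926.
floor(lambda*100)/100 = 59.83.

59.83


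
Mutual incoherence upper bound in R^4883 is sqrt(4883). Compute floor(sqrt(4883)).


69^2 = 4761 <= 4883 < 4900 = 70^2, so 69 <= sqrt(4883) < 70.
floor(sqrt(4883)) = 69.

69


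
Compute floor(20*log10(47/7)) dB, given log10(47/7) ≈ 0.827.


||x||/||e|| = 47/7.
log10(47/7) ≈ 0.827.
20*log10(||x||/||e||) ≈ 20*0.827 = 16.54.
floor(16.54) = 16.

16


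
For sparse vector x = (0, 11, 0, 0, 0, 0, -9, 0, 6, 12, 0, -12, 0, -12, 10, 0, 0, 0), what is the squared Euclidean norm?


Non-zero entries: [(1, 11), (6, -9), (8, 6), (9, 12), (11, -12), (13, -12), (14, 10)]
Squares: [121, 81, 36, 144, 144, 144, 100]
||x||_2^2 = sum = 770.

770


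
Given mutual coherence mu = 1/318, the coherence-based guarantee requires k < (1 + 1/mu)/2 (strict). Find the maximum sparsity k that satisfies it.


1/mu = 318.
1 + 1/mu = 319.
(1 + 1/mu)/2 = 159.5 is not an integer, so k_max = floor(159.5) = 159.

159


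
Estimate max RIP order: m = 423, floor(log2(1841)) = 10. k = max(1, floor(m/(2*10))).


floor(log2(1841)) = 10.
2*10 = 20.
m/(2*floor(log2(n))) = 423/20 ≈ 21.15.
floor = 21.
k = max(1, 21) = 21.

21


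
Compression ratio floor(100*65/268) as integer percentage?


100*m/n = 100*65/268 ≈ 24.2537.
floor = 24.

24


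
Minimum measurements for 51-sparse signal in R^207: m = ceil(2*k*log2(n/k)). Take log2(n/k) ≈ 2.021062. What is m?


log2(n/k) = log2(207/51) ≈ 2.021062.
2*k*log2(n/k) ≈ 2*51*2.021062 = 206.148324.
m = ceil(206.148324) = 207.

207


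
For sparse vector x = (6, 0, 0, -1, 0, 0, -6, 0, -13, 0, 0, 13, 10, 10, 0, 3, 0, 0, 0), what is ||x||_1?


Non-zero entries: [(0, 6), (3, -1), (6, -6), (8, -13), (11, 13), (12, 10), (13, 10), (15, 3)]
Absolute values: [6, 1, 6, 13, 13, 10, 10, 3]
||x||_1 = sum = 62.

62


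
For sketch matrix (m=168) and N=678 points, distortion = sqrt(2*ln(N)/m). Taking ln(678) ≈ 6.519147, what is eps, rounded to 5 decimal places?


ln(678) ≈ 6.519147.
2*ln(N)/m ≈ 2*6.519147/168 ≈ 0.07760889.
eps = sqrt(0.07760889) ≈ 0.2785837 ≈ 0.27858.

0.27858


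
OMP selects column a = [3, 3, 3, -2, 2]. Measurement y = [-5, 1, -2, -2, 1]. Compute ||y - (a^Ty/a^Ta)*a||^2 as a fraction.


a^T a = 35.
a^T y = -12.
coeff = -12/35 = -12/35.
||r||^2 = 1081/35.

1081/35


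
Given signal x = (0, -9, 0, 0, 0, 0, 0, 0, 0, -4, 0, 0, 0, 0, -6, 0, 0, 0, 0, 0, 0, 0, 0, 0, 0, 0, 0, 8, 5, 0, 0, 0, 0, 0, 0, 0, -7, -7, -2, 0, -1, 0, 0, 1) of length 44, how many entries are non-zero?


Non-zero positions: [1, 9, 14, 27, 28, 36, 37, 38, 40, 43].
Sparsity = 10.

10


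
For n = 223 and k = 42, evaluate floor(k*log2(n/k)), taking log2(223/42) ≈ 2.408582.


log2(n/k) = log2(223/42) ≈ 2.408582.
k*log2(n/k) ≈ 42*2.408582 = 101.160444.
floor(101.160444) = 101.

101


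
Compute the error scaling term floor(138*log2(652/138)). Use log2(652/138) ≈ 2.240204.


log2(n/k) = log2(652/138) ≈ 2.240204.
k*log2(n/k) ≈ 138*2.240204 = 309.148152.
floor(309.148152) = 309.

309


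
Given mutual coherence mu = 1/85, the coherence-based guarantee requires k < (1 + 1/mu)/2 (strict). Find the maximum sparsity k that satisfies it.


1/mu = 85.
1 + 1/mu = 86.
(1 + 1/mu)/2 = 43 is an integer and the inequality is strict, so k_max = 43 - 1 = 42.

42


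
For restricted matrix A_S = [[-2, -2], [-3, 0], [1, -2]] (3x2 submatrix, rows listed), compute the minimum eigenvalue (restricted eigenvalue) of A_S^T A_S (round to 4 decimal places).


A_S^T A_S = [[14, 2], [2, 8]].
trace = 22.
det = 108.
disc = trace^2 - 4*det = 484 - 4*108 = 52.
sqrt(52) ≈ 7.211103.
lam_min = (22 - sqrt(52))/2 ≈ (22 - 7.211103)/2 = 7.3944485 ≈ 7.3944.

7.3944


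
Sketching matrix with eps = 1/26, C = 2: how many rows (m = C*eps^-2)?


1/eps = 26.
(1/eps)^2 = 676.
m = 2*676 = 1352.

1352


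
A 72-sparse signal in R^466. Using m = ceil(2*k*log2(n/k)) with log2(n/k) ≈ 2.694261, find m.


log2(n/k) = log2(466/72) ≈ 2.694261.
2*k*log2(n/k) ≈ 2*72*2.694261 = 387.973584.
m = ceil(387.973584) = 388.

388


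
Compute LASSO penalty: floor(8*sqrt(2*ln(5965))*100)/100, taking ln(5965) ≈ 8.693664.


ln(5965) ≈ 8.693664.
2*ln(n) ≈ 17.387328.
sqrt(2*ln(n)) ≈ sqrt(17.387328) ≈ 4.169812.
lambda ≈ 8*4.169812 = 33.358496.
floor(lambda*100)/100 = 33.35.

33.35


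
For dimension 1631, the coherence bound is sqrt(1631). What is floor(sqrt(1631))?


40^2 = 1600 <= 1631 < 1681 = 41^2, so 40 <= sqrt(1631) < 41.
floor(sqrt(1631)) = 40.

40


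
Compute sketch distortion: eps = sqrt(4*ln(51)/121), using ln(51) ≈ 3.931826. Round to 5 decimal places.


ln(51) ≈ 3.931826.
4*ln(N)/m ≈ 4*3.931826/121 ≈ 0.12997772.
eps = sqrt(0.12997772) ≈ 0.3605242 ≈ 0.36052.

0.36052


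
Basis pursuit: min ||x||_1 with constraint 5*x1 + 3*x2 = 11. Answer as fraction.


Axis intercepts:
  x1 = 11/5, x2 = 0: L1 = 11/5
  x1 = 0, x2 = 11/3: L1 = 11/3
x* = (11/5, 0)
||x*||_1 = 11/5.

11/5


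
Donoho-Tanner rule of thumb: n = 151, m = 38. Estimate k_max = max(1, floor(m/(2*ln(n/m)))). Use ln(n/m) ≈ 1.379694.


n/m = 151/38.
ln(n/m) ≈ 1.379694.
2*ln(n/m) ≈ 2.759388.
m/(2*ln(n/m)) ≈ 38/2.759388 ≈ 13.7712.
floor = 13.
k_max = max(1, 13) = 13.

13


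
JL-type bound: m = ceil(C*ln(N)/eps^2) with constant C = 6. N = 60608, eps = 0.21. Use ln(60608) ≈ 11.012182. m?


ln(60608) ≈ 11.012182.
eps^2 = 0.21^2 = 0.0441.
C*ln(N)/eps^2 ≈ 6*11.012182/0.0441 ≈ 1498.2561.
m = ceil(1498.2561) = 1499.

1499


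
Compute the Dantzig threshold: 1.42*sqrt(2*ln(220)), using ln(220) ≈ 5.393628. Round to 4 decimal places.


ln(220) ≈ 5.393628.
2*ln(n) ≈ 10.787256.
sqrt(2*ln(n)) ≈ sqrt(10.787256) ≈ 3.284396.
threshold ≈ 1.42*3.284396 = 4.66384232 ≈ 4.6638.

4.6638


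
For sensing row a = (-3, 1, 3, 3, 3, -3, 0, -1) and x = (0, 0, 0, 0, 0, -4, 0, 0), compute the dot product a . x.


Non-zero terms: ['-3*-4']
Products: [12]
y = sum = 12.

12


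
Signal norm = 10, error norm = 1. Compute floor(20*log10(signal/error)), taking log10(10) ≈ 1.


||x||/||e|| = 10/1 = 10.
log10(10) ≈ 1.
20*log10(||x||/||e||) ≈ 20*1 = 20.
floor(20) = 20.

20


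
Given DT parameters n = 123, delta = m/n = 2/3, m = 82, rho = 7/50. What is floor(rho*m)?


m = 2/3*123 = 82.
rho = 7/50.
rho*m = 7/50*82 = 11.48.
k = floor(11.48) = 11.

11


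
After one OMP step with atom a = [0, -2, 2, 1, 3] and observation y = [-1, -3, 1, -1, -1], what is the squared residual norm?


a^T a = 18.
a^T y = 4.
coeff = 4/18 = 2/9.
||r||^2 = 109/9.

109/9


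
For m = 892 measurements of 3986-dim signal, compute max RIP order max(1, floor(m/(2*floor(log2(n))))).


floor(log2(3986)) = 11.
2*11 = 22.
m/(2*floor(log2(n))) = 892/22 ≈ 40.5455.
floor = 40.
k = max(1, 40) = 40.

40


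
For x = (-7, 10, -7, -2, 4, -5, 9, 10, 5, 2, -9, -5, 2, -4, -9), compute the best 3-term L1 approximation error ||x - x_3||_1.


Sorted |x_i| descending: [10, 10, 9, 9, 9, 7, 7, 5, 5, 5, 4, 4, 2, 2, 2]
Keep top 3: [10, 10, 9]
Tail entries: [9, 9, 7, 7, 5, 5, 5, 4, 4, 2, 2, 2]
L1 error = sum of tail = 61.

61


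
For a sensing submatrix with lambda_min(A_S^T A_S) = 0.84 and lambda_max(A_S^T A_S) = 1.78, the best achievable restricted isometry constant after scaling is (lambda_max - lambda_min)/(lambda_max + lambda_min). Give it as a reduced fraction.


lambda_max - lambda_min = 1.78 - 0.84 = 0.94.
lambda_max + lambda_min = 1.78 + 0.84 = 2.62.
delta = 0.94/2.62 = 94/262 = 47/131.

47/131


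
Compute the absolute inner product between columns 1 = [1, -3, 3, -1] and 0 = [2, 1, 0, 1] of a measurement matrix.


Inner product: 1*2 + -3*1 + 3*0 + -1*1
Products: [2, -3, 0, -1]
Sum = -2.
|dot| = 2.

2


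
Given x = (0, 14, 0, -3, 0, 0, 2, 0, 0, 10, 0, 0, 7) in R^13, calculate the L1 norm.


Non-zero entries: [(1, 14), (3, -3), (6, 2), (9, 10), (12, 7)]
Absolute values: [14, 3, 2, 10, 7]
||x||_1 = sum = 36.

36


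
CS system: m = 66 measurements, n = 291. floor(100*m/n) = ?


100*m/n = 100*66/291 ≈ 22.6804.
floor = 22.

22


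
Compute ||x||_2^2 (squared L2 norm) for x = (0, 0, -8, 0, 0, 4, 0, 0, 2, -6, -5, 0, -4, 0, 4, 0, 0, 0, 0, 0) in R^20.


Non-zero entries: [(2, -8), (5, 4), (8, 2), (9, -6), (10, -5), (12, -4), (14, 4)]
Squares: [64, 16, 4, 36, 25, 16, 16]
||x||_2^2 = sum = 177.

177


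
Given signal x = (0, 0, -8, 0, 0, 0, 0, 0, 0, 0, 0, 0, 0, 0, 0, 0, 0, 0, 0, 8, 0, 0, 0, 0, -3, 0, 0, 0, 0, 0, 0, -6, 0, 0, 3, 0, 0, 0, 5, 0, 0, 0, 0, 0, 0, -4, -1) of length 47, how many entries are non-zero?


Non-zero positions: [2, 19, 24, 31, 34, 38, 45, 46].
Sparsity = 8.

8


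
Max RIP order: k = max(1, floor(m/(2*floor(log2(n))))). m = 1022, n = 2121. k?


floor(log2(2121)) = 11.
2*11 = 22.
m/(2*floor(log2(n))) = 1022/22 ≈ 46.4545.
floor = 46.
k = max(1, 46) = 46.

46


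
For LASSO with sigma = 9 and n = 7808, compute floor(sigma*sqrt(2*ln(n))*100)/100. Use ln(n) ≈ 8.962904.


ln(7808) ≈ 8.962904.
2*ln(n) ≈ 17.925808.
sqrt(2*ln(n)) ≈ sqrt(17.925808) ≈ 4.233888.
lambda ≈ 9*4.233888 = 38.104992.
floor(lambda*100)/100 = 38.10.

38.10


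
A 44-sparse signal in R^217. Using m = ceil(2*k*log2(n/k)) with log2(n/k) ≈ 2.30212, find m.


log2(n/k) = log2(217/44) ≈ 2.30212.
2*k*log2(n/k) ≈ 2*44*2.30212 = 202.58656.
m = ceil(202.58656) = 203.

203


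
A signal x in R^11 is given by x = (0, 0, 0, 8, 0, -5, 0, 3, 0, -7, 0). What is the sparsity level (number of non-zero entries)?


Non-zero positions: [3, 5, 7, 9].
Sparsity = 4.

4


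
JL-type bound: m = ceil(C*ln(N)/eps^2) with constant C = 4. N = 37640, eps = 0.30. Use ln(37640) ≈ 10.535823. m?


ln(37640) ≈ 10.535823.
eps^2 = 0.30^2 = 0.09.
C*ln(N)/eps^2 ≈ 4*10.535823/0.09 ≈ 468.2588.
m = ceil(468.2588) = 469.

469


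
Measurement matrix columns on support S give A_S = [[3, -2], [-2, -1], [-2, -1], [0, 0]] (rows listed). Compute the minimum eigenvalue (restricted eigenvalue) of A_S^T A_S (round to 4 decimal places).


A_S^T A_S = [[17, -2], [-2, 6]].
trace = 23.
det = 98.
disc = trace^2 - 4*det = 529 - 4*98 = 137.
sqrt(137) ≈ 11.704700.
lam_min = (23 - sqrt(137))/2 ≈ (23 - 11.704700)/2 = 5.64765 ≈ 5.6477.

5.6477


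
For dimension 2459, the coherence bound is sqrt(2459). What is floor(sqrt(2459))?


49^2 = 2401 <= 2459 < 2500 = 50^2, so 49 <= sqrt(2459) < 50.
floor(sqrt(2459)) = 49.

49


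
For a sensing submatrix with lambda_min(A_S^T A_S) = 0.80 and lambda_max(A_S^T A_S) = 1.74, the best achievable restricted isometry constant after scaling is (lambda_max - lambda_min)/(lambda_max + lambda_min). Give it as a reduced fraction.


lambda_max - lambda_min = 1.74 - 0.80 = 0.94.
lambda_max + lambda_min = 1.74 + 0.80 = 2.54.
delta = 0.94/2.54 = 94/254 = 47/127.

47/127


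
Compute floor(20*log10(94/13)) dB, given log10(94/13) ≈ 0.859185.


||x||/||e|| = 94/13.
log10(94/13) ≈ 0.859185.
20*log10(||x||/||e||) ≈ 20*0.859185 = 17.1837.
floor(17.1837) = 17.

17


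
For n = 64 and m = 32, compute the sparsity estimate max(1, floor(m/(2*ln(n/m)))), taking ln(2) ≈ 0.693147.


n/m = 64/32 = 2.
ln(n/m) ≈ 0.693147.
2*ln(n/m) ≈ 1.386294.
m/(2*ln(n/m)) ≈ 32/1.386294 ≈ 23.0831.
floor = 23.
k_max = max(1, 23) = 23.

23


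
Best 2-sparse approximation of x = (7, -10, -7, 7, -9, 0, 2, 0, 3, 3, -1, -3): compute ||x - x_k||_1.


Sorted |x_i| descending: [10, 9, 7, 7, 7, 3, 3, 3, 2, 1, 0, 0]
Keep top 2: [10, 9]
Tail entries: [7, 7, 7, 3, 3, 3, 2, 1, 0, 0]
L1 error = sum of tail = 33.

33


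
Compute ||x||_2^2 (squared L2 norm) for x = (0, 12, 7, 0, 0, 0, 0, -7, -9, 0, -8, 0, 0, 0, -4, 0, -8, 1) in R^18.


Non-zero entries: [(1, 12), (2, 7), (7, -7), (8, -9), (10, -8), (14, -4), (16, -8), (17, 1)]
Squares: [144, 49, 49, 81, 64, 16, 64, 1]
||x||_2^2 = sum = 468.

468


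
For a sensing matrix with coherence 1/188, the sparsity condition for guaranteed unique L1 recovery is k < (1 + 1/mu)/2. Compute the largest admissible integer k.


1/mu = 188.
1 + 1/mu = 189.
(1 + 1/mu)/2 = 94.5 is not an integer, so k_max = floor(94.5) = 94.

94


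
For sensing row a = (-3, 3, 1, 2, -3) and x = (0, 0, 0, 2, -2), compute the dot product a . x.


Non-zero terms: ['2*2', '-3*-2']
Products: [4, 6]
y = sum = 10.

10


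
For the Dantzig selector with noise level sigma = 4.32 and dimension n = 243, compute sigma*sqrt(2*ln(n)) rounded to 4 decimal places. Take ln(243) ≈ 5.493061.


ln(243) ≈ 5.493061.
2*ln(n) ≈ 10.986122.
sqrt(2*ln(n)) ≈ sqrt(10.986122) ≈ 3.314532.
threshold ≈ 4.32*3.314532 = 14.31877824 ≈ 14.3188.

14.3188


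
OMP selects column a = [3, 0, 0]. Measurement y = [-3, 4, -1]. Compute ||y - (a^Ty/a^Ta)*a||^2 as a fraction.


a^T a = 9.
a^T y = -9.
coeff = -9/9 = -1.
||r||^2 = 17.

17


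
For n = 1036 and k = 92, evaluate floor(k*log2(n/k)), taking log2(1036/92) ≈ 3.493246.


log2(n/k) = log2(1036/92) ≈ 3.493246.
k*log2(n/k) ≈ 92*3.493246 = 321.378632.
floor(321.378632) = 321.

321


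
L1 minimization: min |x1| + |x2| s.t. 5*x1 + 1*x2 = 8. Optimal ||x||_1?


Axis intercepts:
  x1 = 8/5, x2 = 0: L1 = 8/5
  x1 = 0, x2 = 8: L1 = 8
x* = (8/5, 0)
||x*||_1 = 8/5.

8/5


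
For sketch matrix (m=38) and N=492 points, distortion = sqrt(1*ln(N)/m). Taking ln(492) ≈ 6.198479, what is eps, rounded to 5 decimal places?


ln(492) ≈ 6.198479.
1*ln(N)/m ≈ 1*6.198479/38 ≈ 0.16311787.
eps = sqrt(0.16311787) ≈ 0.4038785 ≈ 0.40388.

0.40388


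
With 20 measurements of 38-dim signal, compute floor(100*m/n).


100*m/n = 100*20/38 ≈ 52.6316.
floor = 52.

52


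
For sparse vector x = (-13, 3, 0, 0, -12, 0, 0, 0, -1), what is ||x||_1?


Non-zero entries: [(0, -13), (1, 3), (4, -12), (8, -1)]
Absolute values: [13, 3, 12, 1]
||x||_1 = sum = 29.

29


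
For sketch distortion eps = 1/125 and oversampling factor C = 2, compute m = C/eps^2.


1/eps = 125.
(1/eps)^2 = 15625.
m = 2*15625 = 31250.

31250


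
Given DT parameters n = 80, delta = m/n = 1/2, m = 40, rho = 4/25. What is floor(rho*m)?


m = 1/2*80 = 40.
rho = 4/25.
rho*m = 4/25*40 = 6.4.
k = floor(6.4) = 6.

6


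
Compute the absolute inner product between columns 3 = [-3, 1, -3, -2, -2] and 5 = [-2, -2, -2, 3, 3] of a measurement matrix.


Inner product: -3*-2 + 1*-2 + -3*-2 + -2*3 + -2*3
Products: [6, -2, 6, -6, -6]
Sum = -2.
|dot| = 2.

2


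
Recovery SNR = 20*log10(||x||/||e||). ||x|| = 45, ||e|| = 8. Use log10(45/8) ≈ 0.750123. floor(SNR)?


||x||/||e|| = 45/8.
log10(45/8) ≈ 0.750123.
20*log10(||x||/||e||) ≈ 20*0.750123 = 15.00246.
floor(15.00246) = 15.

15


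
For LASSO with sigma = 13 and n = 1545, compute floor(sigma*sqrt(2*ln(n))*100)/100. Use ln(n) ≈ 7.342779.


ln(1545) ≈ 7.342779.
2*ln(n) ≈ 14.685558.
sqrt(2*ln(n)) ≈ sqrt(14.685558) ≈ 3.832174.
lambda ≈ 13*3.832174 = 49.818262.
floor(lambda*100)/100 = 49.81.

49.81


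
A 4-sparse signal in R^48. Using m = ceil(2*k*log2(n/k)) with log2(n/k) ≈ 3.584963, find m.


log2(n/k) = log2(48/4) ≈ 3.584963.
2*k*log2(n/k) ≈ 2*4*3.584963 = 28.679704.
m = ceil(28.679704) = 29.

29


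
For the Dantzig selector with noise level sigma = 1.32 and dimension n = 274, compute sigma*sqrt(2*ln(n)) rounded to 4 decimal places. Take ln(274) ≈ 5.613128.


ln(274) ≈ 5.613128.
2*ln(n) ≈ 11.226256.
sqrt(2*ln(n)) ≈ sqrt(11.226256) ≈ 3.350561.
threshold ≈ 1.32*3.350561 = 4.42274052 ≈ 4.4227.

4.4227


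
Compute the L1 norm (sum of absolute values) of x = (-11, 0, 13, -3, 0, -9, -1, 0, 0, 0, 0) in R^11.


Non-zero entries: [(0, -11), (2, 13), (3, -3), (5, -9), (6, -1)]
Absolute values: [11, 13, 3, 9, 1]
||x||_1 = sum = 37.

37


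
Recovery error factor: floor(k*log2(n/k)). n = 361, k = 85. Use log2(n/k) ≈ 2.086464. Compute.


log2(n/k) = log2(361/85) ≈ 2.086464.
k*log2(n/k) ≈ 85*2.086464 = 177.34944.
floor(177.34944) = 177.

177


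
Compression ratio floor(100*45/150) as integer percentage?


100*m/n = 100*45/150 ≈ 30.0.
floor = 30.

30


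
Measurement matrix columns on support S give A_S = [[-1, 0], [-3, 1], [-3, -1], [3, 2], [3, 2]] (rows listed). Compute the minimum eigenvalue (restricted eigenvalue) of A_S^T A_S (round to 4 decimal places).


A_S^T A_S = [[37, 12], [12, 10]].
trace = 47.
det = 226.
disc = trace^2 - 4*det = 2209 - 4*226 = 1305.
sqrt(1305) ≈ 36.124784.
lam_min = (47 - sqrt(1305))/2 ≈ (47 - 36.124784)/2 = 5.437608 ≈ 5.4376.

5.4376


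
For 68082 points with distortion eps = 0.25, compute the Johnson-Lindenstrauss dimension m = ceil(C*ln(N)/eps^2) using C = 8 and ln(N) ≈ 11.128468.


ln(68082) ≈ 11.128468.
eps^2 = 0.25^2 = 0.0625.
C*ln(N)/eps^2 ≈ 8*11.128468/0.0625 ≈ 1424.4439.
m = ceil(1424.4439) = 1425.

1425


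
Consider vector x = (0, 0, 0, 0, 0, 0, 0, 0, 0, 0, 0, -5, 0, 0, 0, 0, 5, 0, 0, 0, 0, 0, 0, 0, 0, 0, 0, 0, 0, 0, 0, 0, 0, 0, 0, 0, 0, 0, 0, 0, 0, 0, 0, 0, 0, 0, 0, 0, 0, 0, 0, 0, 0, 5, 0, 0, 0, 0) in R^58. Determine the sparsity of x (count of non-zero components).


Non-zero positions: [11, 16, 53].
Sparsity = 3.

3


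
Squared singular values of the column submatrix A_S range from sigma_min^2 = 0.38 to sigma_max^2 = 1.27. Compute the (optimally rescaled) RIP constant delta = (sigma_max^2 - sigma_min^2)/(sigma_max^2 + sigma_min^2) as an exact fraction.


lambda_max - lambda_min = 1.27 - 0.38 = 0.89.
lambda_max + lambda_min = 1.27 + 0.38 = 1.65.
delta = 0.89/1.65 = 89/165.

89/165


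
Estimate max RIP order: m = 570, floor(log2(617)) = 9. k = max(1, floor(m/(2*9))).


floor(log2(617)) = 9.
2*9 = 18.
m/(2*floor(log2(n))) = 570/18 ≈ 31.6667.
floor = 31.
k = max(1, 31) = 31.

31


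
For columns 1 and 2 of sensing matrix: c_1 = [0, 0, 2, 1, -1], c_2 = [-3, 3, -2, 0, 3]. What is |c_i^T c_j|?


Inner product: 0*-3 + 0*3 + 2*-2 + 1*0 + -1*3
Products: [0, 0, -4, 0, -3]
Sum = -7.
|dot| = 7.

7


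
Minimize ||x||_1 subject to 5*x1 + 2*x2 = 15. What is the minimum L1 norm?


Axis intercepts:
  x1 = 3, x2 = 0: L1 = 3
  x1 = 0, x2 = 15/2: L1 = 15/2
x* = (3, 0)
||x*||_1 = 3.

3


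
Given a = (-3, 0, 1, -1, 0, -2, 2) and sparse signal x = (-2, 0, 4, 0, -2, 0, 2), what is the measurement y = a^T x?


Non-zero terms: ['-3*-2', '1*4', '0*-2', '2*2']
Products: [6, 4, 0, 4]
y = sum = 14.

14


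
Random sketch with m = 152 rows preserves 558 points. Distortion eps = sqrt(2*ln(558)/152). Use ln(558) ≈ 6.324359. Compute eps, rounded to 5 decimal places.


ln(558) ≈ 6.324359.
2*ln(N)/m ≈ 2*6.324359/152 ≈ 0.08321525.
eps = sqrt(0.08321525) ≈ 0.2884705 ≈ 0.28847.

0.28847


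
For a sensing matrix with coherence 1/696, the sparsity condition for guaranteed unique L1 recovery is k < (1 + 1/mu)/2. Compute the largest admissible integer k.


1/mu = 696.
1 + 1/mu = 697.
(1 + 1/mu)/2 = 348.5 is not an integer, so k_max = floor(348.5) = 348.

348


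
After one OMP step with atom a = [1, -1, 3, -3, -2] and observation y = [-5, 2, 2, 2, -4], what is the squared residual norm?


a^T a = 24.
a^T y = 1.
coeff = 1/24 = 1/24.
||r||^2 = 1271/24.

1271/24


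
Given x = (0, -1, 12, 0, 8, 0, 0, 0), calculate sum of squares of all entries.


Non-zero entries: [(1, -1), (2, 12), (4, 8)]
Squares: [1, 144, 64]
||x||_2^2 = sum = 209.

209


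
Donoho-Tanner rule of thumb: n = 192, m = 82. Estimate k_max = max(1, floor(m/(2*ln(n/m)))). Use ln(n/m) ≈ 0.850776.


n/m = 192/82 = 96/41.
ln(n/m) ≈ 0.850776.
2*ln(n/m) ≈ 1.701552.
m/(2*ln(n/m)) ≈ 82/1.701552 ≈ 48.1913.
floor = 48.
k_max = max(1, 48) = 48.

48


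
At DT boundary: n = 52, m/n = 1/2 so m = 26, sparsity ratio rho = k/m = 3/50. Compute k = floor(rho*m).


m = 1/2*52 = 26.
rho = 3/50.
rho*m = 3/50*26 = 1.56.
k = floor(1.56) = 1.

1


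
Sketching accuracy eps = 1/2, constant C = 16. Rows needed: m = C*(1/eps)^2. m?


1/eps = 2.
(1/eps)^2 = 4.
m = 16*4 = 64.

64


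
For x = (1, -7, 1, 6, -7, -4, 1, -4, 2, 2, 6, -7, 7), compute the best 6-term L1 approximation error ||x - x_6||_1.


Sorted |x_i| descending: [7, 7, 7, 7, 6, 6, 4, 4, 2, 2, 1, 1, 1]
Keep top 6: [7, 7, 7, 7, 6, 6]
Tail entries: [4, 4, 2, 2, 1, 1, 1]
L1 error = sum of tail = 15.

15


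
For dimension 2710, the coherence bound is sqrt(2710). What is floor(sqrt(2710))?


52^2 = 2704 <= 2710 < 2809 = 53^2, so 52 <= sqrt(2710) < 53.
floor(sqrt(2710)) = 52.

52


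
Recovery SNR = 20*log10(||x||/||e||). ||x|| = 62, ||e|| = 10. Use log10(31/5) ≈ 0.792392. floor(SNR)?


||x||/||e|| = 62/10 = 31/5.
log10(31/5) ≈ 0.792392.
20*log10(||x||/||e||) ≈ 20*0.792392 = 15.84784.
floor(15.84784) = 15.

15


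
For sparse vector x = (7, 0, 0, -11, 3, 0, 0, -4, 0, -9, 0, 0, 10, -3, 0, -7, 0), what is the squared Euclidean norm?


Non-zero entries: [(0, 7), (3, -11), (4, 3), (7, -4), (9, -9), (12, 10), (13, -3), (15, -7)]
Squares: [49, 121, 9, 16, 81, 100, 9, 49]
||x||_2^2 = sum = 434.

434


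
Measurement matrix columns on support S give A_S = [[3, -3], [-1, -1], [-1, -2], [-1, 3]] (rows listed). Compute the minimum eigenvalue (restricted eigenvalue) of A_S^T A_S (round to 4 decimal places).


A_S^T A_S = [[12, -9], [-9, 23]].
trace = 35.
det = 195.
disc = trace^2 - 4*det = 1225 - 4*195 = 445.
sqrt(445) ≈ 21.095023.
lam_min = (35 - sqrt(445))/2 ≈ (35 - 21.095023)/2 = 6.9524885 ≈ 6.9525.

6.9525


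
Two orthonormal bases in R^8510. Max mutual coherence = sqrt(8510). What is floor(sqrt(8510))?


92^2 = 8464 <= 8510 < 8649 = 93^2, so 92 <= sqrt(8510) < 93.
floor(sqrt(8510)) = 92.

92


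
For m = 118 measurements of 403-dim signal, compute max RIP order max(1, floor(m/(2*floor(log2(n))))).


floor(log2(403)) = 8.
2*8 = 16.
m/(2*floor(log2(n))) = 118/16 ≈ 7.375.
floor = 7.
k = max(1, 7) = 7.

7


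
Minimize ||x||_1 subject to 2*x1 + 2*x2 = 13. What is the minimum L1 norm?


Axis intercepts:
  x1 = 13/2, x2 = 0: L1 = 13/2
  x1 = 0, x2 = 13/2: L1 = 13/2
x* = (13/2, 0)
||x*||_1 = 13/2.

13/2


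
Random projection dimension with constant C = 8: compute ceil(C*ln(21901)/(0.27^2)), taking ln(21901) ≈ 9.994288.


ln(21901) ≈ 9.994288.
eps^2 = 0.27^2 = 0.0729.
C*ln(N)/eps^2 ≈ 8*9.994288/0.0729 ≈ 1096.7669.
m = ceil(1096.7669) = 1097.

1097


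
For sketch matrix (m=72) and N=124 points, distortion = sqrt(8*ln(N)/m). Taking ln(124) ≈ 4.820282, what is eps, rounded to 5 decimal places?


ln(124) ≈ 4.820282.
8*ln(N)/m ≈ 8*4.820282/72 ≈ 0.53558689.
eps = sqrt(0.53558689) ≈ 0.731838 ≈ 0.73184.

0.73184


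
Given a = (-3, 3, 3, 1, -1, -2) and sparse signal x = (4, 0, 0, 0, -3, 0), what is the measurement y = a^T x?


Non-zero terms: ['-3*4', '-1*-3']
Products: [-12, 3]
y = sum = -9.

-9


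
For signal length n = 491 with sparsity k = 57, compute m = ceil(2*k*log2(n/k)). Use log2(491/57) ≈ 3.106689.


log2(n/k) = log2(491/57) ≈ 3.106689.
2*k*log2(n/k) ≈ 2*57*3.106689 = 354.162546.
m = ceil(354.162546) = 355.

355


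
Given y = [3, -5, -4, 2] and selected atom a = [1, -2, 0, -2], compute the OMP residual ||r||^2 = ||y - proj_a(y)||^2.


a^T a = 9.
a^T y = 9.
coeff = 9/9 = 1.
||r||^2 = 45.

45


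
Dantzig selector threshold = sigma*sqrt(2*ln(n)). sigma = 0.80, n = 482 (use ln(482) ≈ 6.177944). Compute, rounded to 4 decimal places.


ln(482) ≈ 6.177944.
2*ln(n) ≈ 12.355888.
sqrt(2*ln(n)) ≈ sqrt(12.355888) ≈ 3.515094.
threshold ≈ 0.80*3.515094 = 2.8120752 ≈ 2.8121.

2.8121


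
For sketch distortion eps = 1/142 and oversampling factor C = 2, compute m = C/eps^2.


1/eps = 142.
(1/eps)^2 = 20164.
m = 2*20164 = 40328.

40328


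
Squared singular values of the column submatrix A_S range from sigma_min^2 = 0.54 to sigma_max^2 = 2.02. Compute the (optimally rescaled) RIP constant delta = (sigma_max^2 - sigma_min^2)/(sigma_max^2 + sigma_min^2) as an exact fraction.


lambda_max - lambda_min = 2.02 - 0.54 = 1.48.
lambda_max + lambda_min = 2.02 + 0.54 = 2.56.
delta = 1.48/2.56 = 148/256 = 37/64.

37/64


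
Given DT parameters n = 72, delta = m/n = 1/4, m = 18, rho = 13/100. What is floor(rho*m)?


m = 1/4*72 = 18.
rho = 13/100.
rho*m = 13/100*18 = 2.34.
k = floor(2.34) = 2.

2


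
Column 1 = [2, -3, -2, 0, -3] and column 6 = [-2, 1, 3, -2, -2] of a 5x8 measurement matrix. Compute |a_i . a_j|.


Inner product: 2*-2 + -3*1 + -2*3 + 0*-2 + -3*-2
Products: [-4, -3, -6, 0, 6]
Sum = -7.
|dot| = 7.

7


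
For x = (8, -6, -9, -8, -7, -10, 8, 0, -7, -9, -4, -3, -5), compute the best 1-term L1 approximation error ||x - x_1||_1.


Sorted |x_i| descending: [10, 9, 9, 8, 8, 8, 7, 7, 6, 5, 4, 3, 0]
Keep top 1: [10]
Tail entries: [9, 9, 8, 8, 8, 7, 7, 6, 5, 4, 3, 0]
L1 error = sum of tail = 74.

74


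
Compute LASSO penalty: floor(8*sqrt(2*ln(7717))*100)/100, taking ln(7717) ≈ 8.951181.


ln(7717) ≈ 8.951181.
2*ln(n) ≈ 17.902362.
sqrt(2*ln(n)) ≈ sqrt(17.902362) ≈ 4.231118.
lambda ≈ 8*4.231118 = 33.848944.
floor(lambda*100)/100 = 33.84.

33.84


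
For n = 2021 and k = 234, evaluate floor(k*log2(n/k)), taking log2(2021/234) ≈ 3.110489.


log2(n/k) = log2(2021/234) ≈ 3.110489.
k*log2(n/k) ≈ 234*3.110489 = 727.854426.
floor(727.854426) = 727.

727


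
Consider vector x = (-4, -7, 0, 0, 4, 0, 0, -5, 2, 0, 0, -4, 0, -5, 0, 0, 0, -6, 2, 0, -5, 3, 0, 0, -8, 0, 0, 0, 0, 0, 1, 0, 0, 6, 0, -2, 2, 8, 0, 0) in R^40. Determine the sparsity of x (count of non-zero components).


Non-zero positions: [0, 1, 4, 7, 8, 11, 13, 17, 18, 20, 21, 24, 30, 33, 35, 36, 37].
Sparsity = 17.

17


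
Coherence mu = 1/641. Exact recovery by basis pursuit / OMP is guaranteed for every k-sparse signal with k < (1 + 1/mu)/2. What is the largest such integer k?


1/mu = 641.
1 + 1/mu = 642.
(1 + 1/mu)/2 = 321 is an integer and the inequality is strict, so k_max = 321 - 1 = 320.

320


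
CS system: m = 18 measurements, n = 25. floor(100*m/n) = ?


100*m/n = 100*18/25 ≈ 72.0.
floor = 72.

72


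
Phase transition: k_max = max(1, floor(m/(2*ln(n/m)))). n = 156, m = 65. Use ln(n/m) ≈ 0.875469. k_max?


n/m = 156/65 = 12/5.
ln(n/m) ≈ 0.875469.
2*ln(n/m) ≈ 1.750938.
m/(2*ln(n/m)) ≈ 65/1.750938 ≈ 37.123.
floor = 37.
k_max = max(1, 37) = 37.

37


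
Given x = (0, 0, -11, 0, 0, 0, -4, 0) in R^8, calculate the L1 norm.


Non-zero entries: [(2, -11), (6, -4)]
Absolute values: [11, 4]
||x||_1 = sum = 15.

15


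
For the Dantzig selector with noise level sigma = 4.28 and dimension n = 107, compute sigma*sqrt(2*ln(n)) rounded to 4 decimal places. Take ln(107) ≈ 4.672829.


ln(107) ≈ 4.672829.
2*ln(n) ≈ 9.345658.
sqrt(2*ln(n)) ≈ sqrt(9.345658) ≈ 3.057067.
threshold ≈ 4.28*3.057067 = 13.08424676 ≈ 13.0842.

13.0842


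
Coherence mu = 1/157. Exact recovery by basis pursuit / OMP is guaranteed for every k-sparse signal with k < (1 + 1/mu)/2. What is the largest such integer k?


1/mu = 157.
1 + 1/mu = 158.
(1 + 1/mu)/2 = 79 is an integer and the inequality is strict, so k_max = 79 - 1 = 78.

78


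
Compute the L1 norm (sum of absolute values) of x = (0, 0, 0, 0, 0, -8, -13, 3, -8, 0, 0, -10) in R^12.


Non-zero entries: [(5, -8), (6, -13), (7, 3), (8, -8), (11, -10)]
Absolute values: [8, 13, 3, 8, 10]
||x||_1 = sum = 42.

42


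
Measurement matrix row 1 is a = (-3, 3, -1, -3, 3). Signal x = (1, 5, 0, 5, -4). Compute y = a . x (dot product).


Non-zero terms: ['-3*1', '3*5', '-3*5', '3*-4']
Products: [-3, 15, -15, -12]
y = sum = -15.

-15


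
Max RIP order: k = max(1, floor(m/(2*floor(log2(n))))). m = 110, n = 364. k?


floor(log2(364)) = 8.
2*8 = 16.
m/(2*floor(log2(n))) = 110/16 ≈ 6.875.
floor = 6.
k = max(1, 6) = 6.

6


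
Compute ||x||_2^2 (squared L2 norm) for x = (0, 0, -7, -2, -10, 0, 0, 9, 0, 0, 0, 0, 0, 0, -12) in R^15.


Non-zero entries: [(2, -7), (3, -2), (4, -10), (7, 9), (14, -12)]
Squares: [49, 4, 100, 81, 144]
||x||_2^2 = sum = 378.

378


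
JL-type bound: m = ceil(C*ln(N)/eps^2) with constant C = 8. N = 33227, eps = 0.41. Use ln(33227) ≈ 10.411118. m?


ln(33227) ≈ 10.411118.
eps^2 = 0.41^2 = 0.1681.
C*ln(N)/eps^2 ≈ 8*10.411118/0.1681 ≈ 495.4726.
m = ceil(495.4726) = 496.

496


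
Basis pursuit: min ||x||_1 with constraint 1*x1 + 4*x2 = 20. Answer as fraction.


Axis intercepts:
  x1 = 20, x2 = 0: L1 = 20
  x1 = 0, x2 = 5: L1 = 5
x* = (0, 5)
||x*||_1 = 5.

5


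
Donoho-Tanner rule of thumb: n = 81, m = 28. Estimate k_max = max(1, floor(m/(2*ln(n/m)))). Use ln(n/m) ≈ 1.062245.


n/m = 81/28.
ln(n/m) ≈ 1.062245.
2*ln(n/m) ≈ 2.12449.
m/(2*ln(n/m)) ≈ 28/2.12449 ≈ 13.1796.
floor = 13.
k_max = max(1, 13) = 13.

13


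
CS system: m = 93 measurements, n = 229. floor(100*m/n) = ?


100*m/n = 100*93/229 ≈ 40.6114.
floor = 40.

40


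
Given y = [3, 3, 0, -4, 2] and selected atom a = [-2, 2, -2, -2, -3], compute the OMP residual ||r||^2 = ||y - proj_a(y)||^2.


a^T a = 25.
a^T y = 2.
coeff = 2/25 = 2/25.
||r||^2 = 946/25.

946/25


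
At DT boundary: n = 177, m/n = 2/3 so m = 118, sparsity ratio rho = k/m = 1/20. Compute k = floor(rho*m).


m = 2/3*177 = 118.
rho = 1/20.
rho*m = 1/20*118 = 5.9.
k = floor(5.9) = 5.

5


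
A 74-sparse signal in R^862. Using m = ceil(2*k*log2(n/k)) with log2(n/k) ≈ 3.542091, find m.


log2(n/k) = log2(862/74) ≈ 3.542091.
2*k*log2(n/k) ≈ 2*74*3.542091 = 524.229468.
m = ceil(524.229468) = 525.

525


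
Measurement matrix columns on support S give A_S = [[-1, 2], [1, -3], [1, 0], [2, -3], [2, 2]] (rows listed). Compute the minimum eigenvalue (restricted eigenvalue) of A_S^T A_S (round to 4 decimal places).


A_S^T A_S = [[11, -7], [-7, 26]].
trace = 37.
det = 237.
disc = trace^2 - 4*det = 1369 - 4*237 = 421.
sqrt(421) ≈ 20.518285.
lam_min = (37 - sqrt(421))/2 ≈ (37 - 20.518285)/2 = 8.2408575 ≈ 8.2409.

8.2409


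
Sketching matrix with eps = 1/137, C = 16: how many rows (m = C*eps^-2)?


1/eps = 137.
(1/eps)^2 = 18769.
m = 16*18769 = 300304.

300304


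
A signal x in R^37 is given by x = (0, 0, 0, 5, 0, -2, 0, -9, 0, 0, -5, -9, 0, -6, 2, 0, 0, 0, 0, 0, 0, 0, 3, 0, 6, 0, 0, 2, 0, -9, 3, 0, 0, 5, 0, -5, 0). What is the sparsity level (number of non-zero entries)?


Non-zero positions: [3, 5, 7, 10, 11, 13, 14, 22, 24, 27, 29, 30, 33, 35].
Sparsity = 14.

14


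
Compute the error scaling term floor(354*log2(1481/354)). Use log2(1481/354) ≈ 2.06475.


log2(n/k) = log2(1481/354) ≈ 2.06475.
k*log2(n/k) ≈ 354*2.06475 = 730.9215.
floor(730.9215) = 730.

730


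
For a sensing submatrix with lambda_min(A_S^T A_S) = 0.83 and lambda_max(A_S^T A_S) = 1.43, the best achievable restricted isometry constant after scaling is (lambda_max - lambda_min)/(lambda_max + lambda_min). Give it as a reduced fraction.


lambda_max - lambda_min = 1.43 - 0.83 = 0.60.
lambda_max + lambda_min = 1.43 + 0.83 = 2.26.
delta = 0.60/2.26 = 60/226 = 30/113.

30/113


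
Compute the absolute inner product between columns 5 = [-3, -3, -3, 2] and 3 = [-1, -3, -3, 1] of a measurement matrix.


Inner product: -3*-1 + -3*-3 + -3*-3 + 2*1
Products: [3, 9, 9, 2]
Sum = 23.
|dot| = 23.

23


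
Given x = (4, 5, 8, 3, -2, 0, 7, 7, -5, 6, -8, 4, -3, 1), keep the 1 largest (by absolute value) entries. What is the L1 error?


Sorted |x_i| descending: [8, 8, 7, 7, 6, 5, 5, 4, 4, 3, 3, 2, 1, 0]
Keep top 1: [8]
Tail entries: [8, 7, 7, 6, 5, 5, 4, 4, 3, 3, 2, 1, 0]
L1 error = sum of tail = 55.

55


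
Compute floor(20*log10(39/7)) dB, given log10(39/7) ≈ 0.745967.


||x||/||e|| = 39/7.
log10(39/7) ≈ 0.745967.
20*log10(||x||/||e||) ≈ 20*0.745967 = 14.91934.
floor(14.91934) = 14.

14


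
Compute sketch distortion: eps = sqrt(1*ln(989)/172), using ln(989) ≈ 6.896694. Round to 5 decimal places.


ln(989) ≈ 6.896694.
1*ln(N)/m ≈ 1*6.896694/172 ≈ 0.04009706.
eps = sqrt(0.04009706) ≈ 0.2002425 ≈ 0.20024.

0.20024


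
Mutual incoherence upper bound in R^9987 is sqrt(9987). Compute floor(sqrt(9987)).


99^2 = 9801 <= 9987 < 10000 = 100^2, so 99 <= sqrt(9987) < 100.
floor(sqrt(9987)) = 99.

99


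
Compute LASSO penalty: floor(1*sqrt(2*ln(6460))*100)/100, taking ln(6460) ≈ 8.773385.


ln(6460) ≈ 8.773385.
2*ln(n) ≈ 17.54677.
sqrt(2*ln(n)) ≈ sqrt(17.54677) ≈ 4.188886.
lambda ≈ 1*4.188886 = 4.188886.
floor(lambda*100)/100 = 4.18.

4.18


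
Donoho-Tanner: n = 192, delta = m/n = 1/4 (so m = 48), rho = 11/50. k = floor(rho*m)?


m = 1/4*192 = 48.
rho = 11/50.
rho*m = 11/50*48 = 10.56.
k = floor(10.56) = 10.

10


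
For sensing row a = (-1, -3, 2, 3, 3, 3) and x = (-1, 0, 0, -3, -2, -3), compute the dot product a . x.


Non-zero terms: ['-1*-1', '3*-3', '3*-2', '3*-3']
Products: [1, -9, -6, -9]
y = sum = -23.

-23


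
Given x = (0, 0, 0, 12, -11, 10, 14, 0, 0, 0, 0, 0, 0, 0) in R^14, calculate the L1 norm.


Non-zero entries: [(3, 12), (4, -11), (5, 10), (6, 14)]
Absolute values: [12, 11, 10, 14]
||x||_1 = sum = 47.

47


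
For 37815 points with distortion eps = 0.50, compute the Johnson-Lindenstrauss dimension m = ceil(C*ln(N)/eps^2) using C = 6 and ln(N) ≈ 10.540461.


ln(37815) ≈ 10.540461.
eps^2 = 0.50^2 = 0.25.
C*ln(N)/eps^2 ≈ 6*10.540461/0.25 ≈ 252.9711.
m = ceil(252.9711) = 253.

253


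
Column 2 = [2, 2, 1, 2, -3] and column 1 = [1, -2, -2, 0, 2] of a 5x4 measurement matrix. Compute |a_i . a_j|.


Inner product: 2*1 + 2*-2 + 1*-2 + 2*0 + -3*2
Products: [2, -4, -2, 0, -6]
Sum = -10.
|dot| = 10.

10


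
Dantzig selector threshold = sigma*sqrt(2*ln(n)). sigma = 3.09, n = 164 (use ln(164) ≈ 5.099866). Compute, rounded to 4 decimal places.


ln(164) ≈ 5.099866.
2*ln(n) ≈ 10.199732.
sqrt(2*ln(n)) ≈ sqrt(10.199732) ≈ 3.193702.
threshold ≈ 3.09*3.193702 = 9.86853918 ≈ 9.8685.

9.8685


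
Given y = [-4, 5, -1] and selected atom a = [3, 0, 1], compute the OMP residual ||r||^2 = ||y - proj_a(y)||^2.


a^T a = 10.
a^T y = -13.
coeff = -13/10 = -13/10.
||r||^2 = 251/10.

251/10


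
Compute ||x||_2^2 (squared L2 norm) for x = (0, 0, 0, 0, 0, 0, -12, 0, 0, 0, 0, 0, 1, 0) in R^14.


Non-zero entries: [(6, -12), (12, 1)]
Squares: [144, 1]
||x||_2^2 = sum = 145.

145


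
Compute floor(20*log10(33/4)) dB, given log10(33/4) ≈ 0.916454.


||x||/||e|| = 33/4.
log10(33/4) ≈ 0.916454.
20*log10(||x||/||e||) ≈ 20*0.916454 = 18.32908.
floor(18.32908) = 18.

18


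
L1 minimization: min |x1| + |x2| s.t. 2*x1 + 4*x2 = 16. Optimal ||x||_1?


Axis intercepts:
  x1 = 8, x2 = 0: L1 = 8
  x1 = 0, x2 = 4: L1 = 4
x* = (0, 4)
||x*||_1 = 4.

4


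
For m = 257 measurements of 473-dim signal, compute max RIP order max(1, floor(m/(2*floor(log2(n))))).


floor(log2(473)) = 8.
2*8 = 16.
m/(2*floor(log2(n))) = 257/16 ≈ 16.0625.
floor = 16.
k = max(1, 16) = 16.

16


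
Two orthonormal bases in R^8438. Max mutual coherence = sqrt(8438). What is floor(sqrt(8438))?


91^2 = 8281 <= 8438 < 8464 = 92^2, so 91 <= sqrt(8438) < 92.
floor(sqrt(8438)) = 91.

91


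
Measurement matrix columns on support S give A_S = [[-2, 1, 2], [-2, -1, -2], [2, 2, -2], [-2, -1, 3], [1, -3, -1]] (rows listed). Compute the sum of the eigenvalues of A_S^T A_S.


Sum of eigenvalues of A_S^T A_S = trace(A_S^T A_S) = sum of squared column norms of A_S.
A_S^T A_S diagonal: [17, 16, 22].
trace = 17 + 16 + 22 = 55.

55


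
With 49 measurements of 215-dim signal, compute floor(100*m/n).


100*m/n = 100*49/215 ≈ 22.7907.
floor = 22.

22


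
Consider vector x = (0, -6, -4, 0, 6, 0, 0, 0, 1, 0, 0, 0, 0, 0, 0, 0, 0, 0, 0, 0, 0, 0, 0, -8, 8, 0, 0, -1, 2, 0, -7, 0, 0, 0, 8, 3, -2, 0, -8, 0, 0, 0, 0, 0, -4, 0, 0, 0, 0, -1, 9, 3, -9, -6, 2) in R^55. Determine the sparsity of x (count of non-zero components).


Non-zero positions: [1, 2, 4, 8, 23, 24, 27, 28, 30, 34, 35, 36, 38, 44, 49, 50, 51, 52, 53, 54].
Sparsity = 20.

20


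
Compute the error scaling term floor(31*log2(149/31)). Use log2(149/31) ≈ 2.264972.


log2(n/k) = log2(149/31) ≈ 2.264972.
k*log2(n/k) ≈ 31*2.264972 = 70.214132.
floor(70.214132) = 70.

70


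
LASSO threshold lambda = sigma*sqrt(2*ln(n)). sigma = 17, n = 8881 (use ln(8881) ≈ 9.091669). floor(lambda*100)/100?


ln(8881) ≈ 9.091669.
2*ln(n) ≈ 18.183338.
sqrt(2*ln(n)) ≈ sqrt(18.183338) ≈ 4.264193.
lambda ≈ 17*4.264193 = 72.491281.
floor(lambda*100)/100 = 72.49.

72.49


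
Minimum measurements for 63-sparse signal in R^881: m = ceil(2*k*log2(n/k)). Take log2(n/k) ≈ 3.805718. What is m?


log2(n/k) = log2(881/63) ≈ 3.805718.
2*k*log2(n/k) ≈ 2*63*3.805718 = 479.520468.
m = ceil(479.520468) = 480.

480


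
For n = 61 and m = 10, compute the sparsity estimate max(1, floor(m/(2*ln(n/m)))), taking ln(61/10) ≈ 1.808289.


n/m = 61/10.
ln(n/m) ≈ 1.808289.
2*ln(n/m) ≈ 3.616578.
m/(2*ln(n/m)) ≈ 10/3.616578 ≈ 2.765.
floor = 2.
k_max = max(1, 2) = 2.

2
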